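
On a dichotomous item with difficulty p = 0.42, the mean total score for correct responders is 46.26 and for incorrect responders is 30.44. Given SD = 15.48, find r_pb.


q = 1 - p = 0.58
rpb = ((M1 - M0) / SD) * sqrt(p * q)
rpb = ((46.26 - 30.44) / 15.48) * sqrt(0.42 * 0.58)
rpb = 0.5044

0.5044


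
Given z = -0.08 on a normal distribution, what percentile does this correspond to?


CDF(z) = 0.5 * (1 + erf(z/sqrt(2)))
erf(-0.0566) = -0.0638
CDF = 0.4681
Percentile rank = 0.4681 * 100 = 46.81

46.81


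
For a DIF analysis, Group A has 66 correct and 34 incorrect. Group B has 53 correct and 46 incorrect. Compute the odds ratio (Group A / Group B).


Odds_A = 66/34 = 1.9412
Odds_B = 53/46 = 1.1522
OR = Odds_A / Odds_B = 1.9412 / 1.1522
Exactly, OR = (66 * 46) / (34 * 53) = 3036 / 1802
OR = 1.6848

1.6848


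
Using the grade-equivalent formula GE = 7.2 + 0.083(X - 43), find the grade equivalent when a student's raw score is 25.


raw - median = 25 - 43 = -18
slope * diff = 0.083 * -18 = -1.494
GE = 7.2 + -1.494
GE = 5.706

5.706


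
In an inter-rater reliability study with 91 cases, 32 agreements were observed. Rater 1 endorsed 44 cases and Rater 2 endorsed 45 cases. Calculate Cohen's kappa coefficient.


P_o = 32/91 = 0.351648
P_e = (44*45 + 47*46) / 8281 = 0.500181
kappa = (P_o - P_e) / (1 - P_e)
kappa = (0.351648 - 0.500181) / (1 - 0.500181)
kappa = -0.2972

-0.2972


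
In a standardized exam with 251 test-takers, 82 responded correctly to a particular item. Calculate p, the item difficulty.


Item difficulty p = number correct / total examinees
p = 82 / 251
p = 0.3267

0.3267


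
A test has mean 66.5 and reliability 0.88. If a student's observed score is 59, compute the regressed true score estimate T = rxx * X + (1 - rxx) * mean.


T_est = rxx * X + (1 - rxx) * mean
T_est = 0.88 * 59 + 0.12 * 66.5
T_est = 51.92 + 7.98
T_est = 59.9

59.9


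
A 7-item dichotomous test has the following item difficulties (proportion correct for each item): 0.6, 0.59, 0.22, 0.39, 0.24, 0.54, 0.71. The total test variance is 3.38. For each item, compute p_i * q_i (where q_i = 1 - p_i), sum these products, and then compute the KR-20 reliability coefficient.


For each item, compute p_i * q_i:
  Item 1: 0.6 * 0.4 = 0.24
  Item 2: 0.59 * 0.41 = 0.2419
  Item 3: 0.22 * 0.78 = 0.1716
  Item 4: 0.39 * 0.61 = 0.2379
  Item 5: 0.24 * 0.76 = 0.1824
  Item 6: 0.54 * 0.46 = 0.2484
  Item 7: 0.71 * 0.29 = 0.2059
Sum(p_i * q_i) = 0.24 + 0.2419 + 0.1716 + 0.2379 + 0.1824 + 0.2484 + 0.2059 = 1.5281
KR-20 = (k/(k-1)) * (1 - Sum(p_i*q_i) / Var_total)
= (7/6) * (1 - 1.5281/3.38)
= 1.1667 * 0.5479
KR-20 = 0.6392

0.6392


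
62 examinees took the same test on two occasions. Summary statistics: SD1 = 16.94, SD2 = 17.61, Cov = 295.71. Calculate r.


r = cov(X,Y) / (SD_X * SD_Y)
r = 295.71 / (16.94 * 17.61)
r = 295.71 / 298.3134
r = 0.9913

0.9913


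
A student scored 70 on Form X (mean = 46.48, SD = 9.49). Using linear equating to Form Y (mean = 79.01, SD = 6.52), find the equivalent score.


slope = SD_Y / SD_X = 6.52 / 9.49 ~ 0.687
intercept = mean_Y - slope * mean_X = 79.01 - (6.52 / 9.49) * 46.48 ~ 47.0764
Y = slope * X + intercept. To avoid rounding drift from the rounded slope/intercept, evaluate the equivalent form Y = mean_Y + SD_Y * (X - mean_X) / SD_X at full precision:
Y = 79.01 + 6.52 * (70 - 46.48) / 9.49
Y = 79.01 + 6.52 * 23.52 / 9.49
Y = 79.01 + 153.3504 / 9.49
Y = 79.01 + 16.1592
Y = 95.1692

95.1692


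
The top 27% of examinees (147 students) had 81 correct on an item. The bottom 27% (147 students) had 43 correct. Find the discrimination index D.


p_upper = 81/147 = 0.551
p_lower = 43/147 = 0.2925
D = 0.551 - 0.2925 = 0.2585

0.2585


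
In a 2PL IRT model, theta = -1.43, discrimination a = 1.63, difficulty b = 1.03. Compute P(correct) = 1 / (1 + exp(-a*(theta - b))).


a*(theta - b) = 1.63 * (-1.43 - 1.03) = -4.0098
exp(--4.0098) = 55.1358
P = 1 / (1 + 55.1358)
P = 0.0178

0.0178


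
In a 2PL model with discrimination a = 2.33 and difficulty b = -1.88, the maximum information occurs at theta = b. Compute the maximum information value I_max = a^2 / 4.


For 2PL, max info at theta = b = -1.88
I_max = a^2 / 4 = 2.33^2 / 4
= 5.4289 / 4
I_max = 1.3572

1.3572


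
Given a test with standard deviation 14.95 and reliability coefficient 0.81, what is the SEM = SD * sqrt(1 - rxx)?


SEM = SD * sqrt(1 - rxx)
SEM = 14.95 * sqrt(1 - 0.81)
SEM = 14.95 * sqrt(0.19) = 14.95 * 0.43589
SEM = 6.5166

6.5166


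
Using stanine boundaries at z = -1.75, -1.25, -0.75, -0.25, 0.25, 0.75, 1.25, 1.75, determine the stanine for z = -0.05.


Stanine boundaries: [-1.75, -1.25, -0.75, -0.25, 0.25, 0.75, 1.25, 1.75]
z = -0.05
Check each boundary:
  z >= -1.75 -> could be stanine 2
  z >= -1.25 -> could be stanine 3
  z >= -0.75 -> could be stanine 4
  z >= -0.25 -> could be stanine 5
  z < 0.25
  z < 0.75
  z < 1.25
  z < 1.75
Highest qualifying boundary gives stanine = 5

5


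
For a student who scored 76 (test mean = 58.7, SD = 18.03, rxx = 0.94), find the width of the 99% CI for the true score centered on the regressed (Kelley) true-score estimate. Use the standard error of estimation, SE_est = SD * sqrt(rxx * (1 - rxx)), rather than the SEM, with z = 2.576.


True score estimate = 0.94*76 + 0.06*58.7 = 74.962
SE_est = SD * sqrt(rxx * (1 - rxx)) = 18.03 * sqrt(0.94 * 0.06) = 18.03 * sqrt(0.0564) = 4.281888
CI = T_est +/- z * SE_est, so width = 2 * z * SE_est = 2 * 2.576 * 4.281888
Width = 22.0603

22.0603


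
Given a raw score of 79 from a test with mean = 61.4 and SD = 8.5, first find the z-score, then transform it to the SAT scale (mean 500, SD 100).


z = (X - mean) / SD = (79 - 61.4) / 8.5
z = 17.6 / 8.5
z = 2.0706
SAT-scale = SAT = 500 + 100z
Carry z at full precision (z = 17.6 / 8.5) into the conversion:
SAT-scale = 500 + 100 * (17.6 / 8.5) = 500 + 1760 / 8.5
SAT-scale = 500 + 207.0588
SAT-scale = 707.0588

707.0588


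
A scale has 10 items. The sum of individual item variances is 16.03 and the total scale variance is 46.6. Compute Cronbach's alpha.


alpha = (k/(k-1)) * (1 - sum(si^2)/s_total^2)
= (10/9) * (1 - 16.03/46.6)
alpha = 0.7289

0.7289


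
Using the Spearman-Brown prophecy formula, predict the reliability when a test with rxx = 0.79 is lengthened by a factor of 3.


r_new = (n * rxx) / (1 + (n-1) * rxx)
r_new = (3 * 0.79) / (1 + 2 * 0.79)
r_new = 2.37 / 2.58
r_new = 0.9186

0.9186


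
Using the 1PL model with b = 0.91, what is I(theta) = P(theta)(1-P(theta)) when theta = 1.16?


P = 1/(1+exp(-(1.16-0.91))) = 0.5622
I = P*(1-P) = 0.5622 * 0.4378
I = 0.2461

0.2461


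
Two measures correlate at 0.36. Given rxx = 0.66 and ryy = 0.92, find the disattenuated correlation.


r_corrected = rxy / sqrt(rxx * ryy)
= 0.36 / sqrt(0.66 * 0.92)
= 0.36 / sqrt(0.6072)
= 0.36 / 0.77923
r_corrected = 0.462

0.462


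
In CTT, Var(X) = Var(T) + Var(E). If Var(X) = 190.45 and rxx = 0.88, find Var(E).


var_true = rxx * var_obs = 0.88 * 190.45 = 167.596
var_error = var_obs - var_true
var_error = 190.45 - 167.596
var_error = 22.854

22.854


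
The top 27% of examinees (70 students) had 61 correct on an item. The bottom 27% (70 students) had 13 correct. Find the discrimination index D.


p_upper = 61/70 = 0.8714
p_lower = 13/70 = 0.1857
D = 0.8714 - 0.1857 = 0.6857

0.6857


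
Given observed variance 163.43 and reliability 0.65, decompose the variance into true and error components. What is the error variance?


var_true = rxx * var_obs = 0.65 * 163.43 = 106.2295
var_error = var_obs - var_true
var_error = 163.43 - 106.2295
var_error = 57.2005

57.2005


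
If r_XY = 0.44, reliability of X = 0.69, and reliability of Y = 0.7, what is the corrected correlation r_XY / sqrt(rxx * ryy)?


r_corrected = rxy / sqrt(rxx * ryy)
= 0.44 / sqrt(0.69 * 0.7)
= 0.44 / sqrt(0.483)
= 0.44 / 0.694982
r_corrected = 0.6331

0.6331


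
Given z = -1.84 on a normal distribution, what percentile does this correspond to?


CDF(z) = 0.5 * (1 + erf(z/sqrt(2)))
erf(-1.3011) = -0.9342
CDF = 0.0329
Percentile rank = 0.0329 * 100 = 3.29

3.29


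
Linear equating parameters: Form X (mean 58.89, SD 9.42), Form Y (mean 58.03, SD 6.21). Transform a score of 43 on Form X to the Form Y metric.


slope = SD_Y / SD_X = 6.21 / 9.42 ~ 0.6592
intercept = mean_Y - slope * mean_X = 58.03 - (6.21 / 9.42) * 58.89 ~ 19.2076
Y = slope * X + intercept. To avoid rounding drift from the rounded slope/intercept, evaluate the equivalent form Y = mean_Y + SD_Y * (X - mean_X) / SD_X at full precision:
Y = 58.03 + 6.21 * (43 - 58.89) / 9.42
Y = 58.03 - 6.21 * 15.89 / 9.42
Y = 58.03 - 98.6769 / 9.42
Y = 58.03 - 10.4753
Y = 47.5547

47.5547


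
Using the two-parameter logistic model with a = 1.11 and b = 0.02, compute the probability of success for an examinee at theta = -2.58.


a*(theta - b) = 1.11 * (-2.58 - 0.02) = -2.886
exp(--2.886) = 17.9215
P = 1 / (1 + 17.9215)
P = 0.0528

0.0528


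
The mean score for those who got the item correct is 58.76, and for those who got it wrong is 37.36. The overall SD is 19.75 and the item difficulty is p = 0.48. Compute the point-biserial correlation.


q = 1 - p = 0.52
rpb = ((M1 - M0) / SD) * sqrt(p * q)
rpb = ((58.76 - 37.36) / 19.75) * sqrt(0.48 * 0.52)
rpb = 0.5413

0.5413


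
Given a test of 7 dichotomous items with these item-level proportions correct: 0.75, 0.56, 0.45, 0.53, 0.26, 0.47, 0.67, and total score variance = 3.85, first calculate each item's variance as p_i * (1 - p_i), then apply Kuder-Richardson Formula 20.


For each item, compute p_i * q_i:
  Item 1: 0.75 * 0.25 = 0.1875
  Item 2: 0.56 * 0.44 = 0.2464
  Item 3: 0.45 * 0.55 = 0.2475
  Item 4: 0.53 * 0.47 = 0.2491
  Item 5: 0.26 * 0.74 = 0.1924
  Item 6: 0.47 * 0.53 = 0.2491
  Item 7: 0.67 * 0.33 = 0.2211
Sum(p_i * q_i) = 0.1875 + 0.2464 + 0.2475 + 0.2491 + 0.1924 + 0.2491 + 0.2211 = 1.5931
KR-20 = (k/(k-1)) * (1 - Sum(p_i*q_i) / Var_total)
= (7/6) * (1 - 1.5931/3.85)
= 1.1667 * 0.5862
KR-20 = 0.6839

0.6839


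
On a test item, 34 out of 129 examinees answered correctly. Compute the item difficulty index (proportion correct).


Item difficulty p = number correct / total examinees
p = 34 / 129
p = 0.2636

0.2636


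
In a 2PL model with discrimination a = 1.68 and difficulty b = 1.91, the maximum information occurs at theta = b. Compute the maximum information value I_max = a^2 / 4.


For 2PL, max info at theta = b = 1.91
I_max = a^2 / 4 = 1.68^2 / 4
= 2.8224 / 4
I_max = 0.7056

0.7056


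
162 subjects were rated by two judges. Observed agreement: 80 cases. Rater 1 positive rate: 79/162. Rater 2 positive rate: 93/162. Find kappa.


P_o = 80/162 = 0.493827
P_e = (79*93 + 83*69) / 26244 = 0.498171
kappa = (P_o - P_e) / (1 - P_e)
kappa = (0.493827 - 0.498171) / (1 - 0.498171)
kappa = -0.0087

-0.0087


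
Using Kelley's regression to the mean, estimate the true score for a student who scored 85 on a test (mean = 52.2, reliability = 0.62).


T_est = rxx * X + (1 - rxx) * mean
T_est = 0.62 * 85 + 0.38 * 52.2
T_est = 52.7 + 19.836
T_est = 72.536

72.536


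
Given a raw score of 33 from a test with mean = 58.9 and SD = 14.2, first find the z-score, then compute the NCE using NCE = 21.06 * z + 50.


z = (X - mean) / SD = (33 - 58.9) / 14.2
z = -25.9 / 14.2
z = -1.8239
NCE = NCE = 21.06z + 50
Carry z at full precision (z = -25.9 / 14.2) into the conversion:
NCE = 21.06 * (-25.9 / 14.2) + 50 = -545.454 / 14.2 + 50
NCE = -38.4123 + 50
NCE = 11.5877

11.5877


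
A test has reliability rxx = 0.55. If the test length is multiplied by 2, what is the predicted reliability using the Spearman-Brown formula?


r_new = (n * rxx) / (1 + (n-1) * rxx)
r_new = (2 * 0.55) / (1 + 1 * 0.55)
r_new = 1.1 / 1.55
r_new = 0.7097

0.7097


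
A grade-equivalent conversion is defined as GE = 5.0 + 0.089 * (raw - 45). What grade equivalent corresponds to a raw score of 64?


raw - median = 64 - 45 = 19
slope * diff = 0.089 * 19 = 1.691
GE = 5.0 + 1.691
GE = 6.691

6.691


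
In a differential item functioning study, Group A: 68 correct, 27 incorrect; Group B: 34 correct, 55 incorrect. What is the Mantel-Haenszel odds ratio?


Odds_A = 68/27 = 2.5185
Odds_B = 34/55 = 0.6182
OR = Odds_A / Odds_B = 2.5185 / 0.6182
Exactly, OR = (68 * 55) / (27 * 34) = 3740 / 918
OR = 4.0741

4.0741


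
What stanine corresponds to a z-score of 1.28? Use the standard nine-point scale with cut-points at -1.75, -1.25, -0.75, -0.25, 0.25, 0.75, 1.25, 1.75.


Stanine boundaries: [-1.75, -1.25, -0.75, -0.25, 0.25, 0.75, 1.25, 1.75]
z = 1.28
Check each boundary:
  z >= -1.75 -> could be stanine 2
  z >= -1.25 -> could be stanine 3
  z >= -0.75 -> could be stanine 4
  z >= -0.25 -> could be stanine 5
  z >= 0.25 -> could be stanine 6
  z >= 0.75 -> could be stanine 7
  z >= 1.25 -> could be stanine 8
  z < 1.75
Highest qualifying boundary gives stanine = 8

8


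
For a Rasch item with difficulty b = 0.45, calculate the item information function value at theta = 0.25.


P = 1/(1+exp(-(0.25-0.45))) = 0.4502
I = P*(1-P) = 0.4502 * 0.5498
I = 0.2475

0.2475


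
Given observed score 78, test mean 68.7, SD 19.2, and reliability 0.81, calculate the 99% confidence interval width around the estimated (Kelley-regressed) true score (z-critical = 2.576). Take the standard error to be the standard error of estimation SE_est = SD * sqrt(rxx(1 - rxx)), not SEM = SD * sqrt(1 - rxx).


True score estimate = 0.81*78 + 0.19*68.7 = 76.233
SE_est = SD * sqrt(rxx * (1 - rxx)) = 19.2 * sqrt(0.81 * 0.19) = 19.2 * sqrt(0.1539) = 7.532177
CI = T_est +/- z * SE_est, so width = 2 * z * SE_est = 2 * 2.576 * 7.532177
Width = 38.8058

38.8058


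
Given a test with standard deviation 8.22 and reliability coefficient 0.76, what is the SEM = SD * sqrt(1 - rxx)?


SEM = SD * sqrt(1 - rxx)
SEM = 8.22 * sqrt(1 - 0.76)
SEM = 8.22 * sqrt(0.24) = 8.22 * 0.489898
SEM = 4.027

4.027


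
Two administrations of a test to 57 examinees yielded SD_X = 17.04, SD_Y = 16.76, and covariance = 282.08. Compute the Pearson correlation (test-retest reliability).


r = cov(X,Y) / (SD_X * SD_Y)
r = 282.08 / (17.04 * 16.76)
r = 282.08 / 285.5904
r = 0.9877

0.9877


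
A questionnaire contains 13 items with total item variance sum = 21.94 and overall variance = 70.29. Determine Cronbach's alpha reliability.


alpha = (k/(k-1)) * (1 - sum(si^2)/s_total^2)
= (13/12) * (1 - 21.94/70.29)
alpha = 0.7452

0.7452


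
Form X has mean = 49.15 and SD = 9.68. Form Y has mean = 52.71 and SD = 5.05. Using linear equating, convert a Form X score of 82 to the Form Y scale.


slope = SD_Y / SD_X = 5.05 / 9.68 ~ 0.5217
intercept = mean_Y - slope * mean_X = 52.71 - (5.05 / 9.68) * 49.15 ~ 27.0687
Y = slope * X + intercept. To avoid rounding drift from the rounded slope/intercept, evaluate the equivalent form Y = mean_Y + SD_Y * (X - mean_X) / SD_X at full precision:
Y = 52.71 + 5.05 * (82 - 49.15) / 9.68
Y = 52.71 + 5.05 * 32.85 / 9.68
Y = 52.71 + 165.8925 / 9.68
Y = 52.71 + 17.1377
Y = 69.8477

69.8477


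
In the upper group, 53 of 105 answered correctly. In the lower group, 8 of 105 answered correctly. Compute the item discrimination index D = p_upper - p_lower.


p_upper = 53/105 = 0.5048
p_lower = 8/105 = 0.0762
D = 0.5048 - 0.0762 = 0.4286

0.4286


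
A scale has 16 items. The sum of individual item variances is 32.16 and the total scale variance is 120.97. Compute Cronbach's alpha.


alpha = (k/(k-1)) * (1 - sum(si^2)/s_total^2)
= (16/15) * (1 - 32.16/120.97)
alpha = 0.7831

0.7831


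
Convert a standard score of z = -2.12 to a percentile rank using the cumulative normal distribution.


CDF(z) = 0.5 * (1 + erf(z/sqrt(2)))
erf(-1.4991) = -0.966
CDF = 0.017
Percentile rank = 0.017 * 100 = 1.7

1.7


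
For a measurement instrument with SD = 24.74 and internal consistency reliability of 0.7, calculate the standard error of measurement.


SEM = SD * sqrt(1 - rxx)
SEM = 24.74 * sqrt(1 - 0.7)
SEM = 24.74 * sqrt(0.3) = 24.74 * 0.547723
SEM = 13.5507

13.5507


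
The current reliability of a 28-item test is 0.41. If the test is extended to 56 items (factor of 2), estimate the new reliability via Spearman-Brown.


r_new = (n * rxx) / (1 + (n-1) * rxx)
r_new = (2 * 0.41) / (1 + 1 * 0.41)
r_new = 0.82 / 1.41
r_new = 0.5816

0.5816


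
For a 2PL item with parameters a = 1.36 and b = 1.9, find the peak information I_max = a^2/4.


For 2PL, max info at theta = b = 1.9
I_max = a^2 / 4 = 1.36^2 / 4
= 1.8496 / 4
I_max = 0.4624

0.4624


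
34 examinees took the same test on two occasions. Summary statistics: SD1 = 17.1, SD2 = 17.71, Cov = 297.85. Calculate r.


r = cov(X,Y) / (SD_X * SD_Y)
r = 297.85 / (17.1 * 17.71)
r = 297.85 / 302.841
r = 0.9835

0.9835


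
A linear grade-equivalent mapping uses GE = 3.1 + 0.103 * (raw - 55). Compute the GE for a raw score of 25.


raw - median = 25 - 55 = -30
slope * diff = 0.103 * -30 = -3.09
GE = 3.1 + -3.09
GE = 0.01

0.01


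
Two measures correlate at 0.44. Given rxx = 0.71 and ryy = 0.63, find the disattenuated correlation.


r_corrected = rxy / sqrt(rxx * ryy)
= 0.44 / sqrt(0.71 * 0.63)
= 0.44 / sqrt(0.4473)
= 0.44 / 0.668805
r_corrected = 0.6579

0.6579


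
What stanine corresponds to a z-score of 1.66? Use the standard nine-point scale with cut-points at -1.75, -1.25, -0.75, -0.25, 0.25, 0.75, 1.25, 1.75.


Stanine boundaries: [-1.75, -1.25, -0.75, -0.25, 0.25, 0.75, 1.25, 1.75]
z = 1.66
Check each boundary:
  z >= -1.75 -> could be stanine 2
  z >= -1.25 -> could be stanine 3
  z >= -0.75 -> could be stanine 4
  z >= -0.25 -> could be stanine 5
  z >= 0.25 -> could be stanine 6
  z >= 0.75 -> could be stanine 7
  z >= 1.25 -> could be stanine 8
  z < 1.75
Highest qualifying boundary gives stanine = 8

8


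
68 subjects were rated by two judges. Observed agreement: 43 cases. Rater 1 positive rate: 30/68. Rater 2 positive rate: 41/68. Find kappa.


P_o = 43/68 = 0.632353
P_e = (30*41 + 38*27) / 4624 = 0.487889
kappa = (P_o - P_e) / (1 - P_e)
kappa = (0.632353 - 0.487889) / (1 - 0.487889)
kappa = 0.2821

0.2821


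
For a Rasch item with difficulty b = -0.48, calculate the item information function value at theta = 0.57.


P = 1/(1+exp(-(0.57--0.48))) = 0.7408
I = P*(1-P) = 0.7408 * 0.2592
I = 0.192

0.192


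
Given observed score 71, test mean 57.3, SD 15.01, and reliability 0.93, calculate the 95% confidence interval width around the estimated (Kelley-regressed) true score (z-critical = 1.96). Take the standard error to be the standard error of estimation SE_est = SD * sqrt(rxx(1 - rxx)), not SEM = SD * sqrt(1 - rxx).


True score estimate = 0.93*71 + 0.07*57.3 = 70.041
SE_est = SD * sqrt(rxx * (1 - rxx)) = 15.01 * sqrt(0.93 * 0.07) = 15.01 * sqrt(0.0651) = 3.829757
CI = T_est +/- z * SE_est, so width = 2 * z * SE_est = 2 * 1.96 * 3.829757
Width = 15.0126

15.0126


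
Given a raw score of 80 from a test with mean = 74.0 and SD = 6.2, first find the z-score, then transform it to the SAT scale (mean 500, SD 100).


z = (X - mean) / SD = (80 - 74.0) / 6.2
z = 6.0 / 6.2
z = 0.9677
SAT-scale = SAT = 500 + 100z
Carry z at full precision (z = 6.0 / 6.2) into the conversion:
SAT-scale = 500 + 100 * (6.0 / 6.2) = 500 + 600 / 6.2
SAT-scale = 500 + 96.7742
SAT-scale = 596.7742

596.7742


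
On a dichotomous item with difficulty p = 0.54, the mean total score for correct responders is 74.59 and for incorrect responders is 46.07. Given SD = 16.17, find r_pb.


q = 1 - p = 0.46
rpb = ((M1 - M0) / SD) * sqrt(p * q)
rpb = ((74.59 - 46.07) / 16.17) * sqrt(0.54 * 0.46)
rpb = 0.8791

0.8791


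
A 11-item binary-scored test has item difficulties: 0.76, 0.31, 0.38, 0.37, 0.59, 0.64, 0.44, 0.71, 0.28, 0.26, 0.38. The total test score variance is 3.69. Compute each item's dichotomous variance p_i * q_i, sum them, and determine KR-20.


For each item, compute p_i * q_i:
  Item 1: 0.76 * 0.24 = 0.1824
  Item 2: 0.31 * 0.69 = 0.2139
  Item 3: 0.38 * 0.62 = 0.2356
  Item 4: 0.37 * 0.63 = 0.2331
  Item 5: 0.59 * 0.41 = 0.2419
  Item 6: 0.64 * 0.36 = 0.2304
  Item 7: 0.44 * 0.56 = 0.2464
  Item 8: 0.71 * 0.29 = 0.2059
  Item 9: 0.28 * 0.72 = 0.2016
  Item 10: 0.26 * 0.74 = 0.1924
  Item 11: 0.38 * 0.62 = 0.2356
Sum(p_i * q_i) = 0.1824 + 0.2139 + 0.2356 + 0.2331 + 0.2419 + 0.2304 + 0.2464 + 0.2059 + 0.2016 + 0.1924 + 0.2356 = 2.4192
KR-20 = (k/(k-1)) * (1 - Sum(p_i*q_i) / Var_total)
= (11/10) * (1 - 2.4192/3.69)
= 1.1 * 0.3444
KR-20 = 0.3788

0.3788


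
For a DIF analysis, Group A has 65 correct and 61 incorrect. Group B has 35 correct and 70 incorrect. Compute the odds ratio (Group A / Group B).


Odds_A = 65/61 = 1.0656
Odds_B = 35/70 = 0.5
OR = Odds_A / Odds_B = 1.0656 / 0.5
Exactly, OR = (65 * 70) / (61 * 35) = 4550 / 2135
OR = 2.1311

2.1311


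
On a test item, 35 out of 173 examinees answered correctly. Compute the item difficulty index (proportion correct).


Item difficulty p = number correct / total examinees
p = 35 / 173
p = 0.2023

0.2023


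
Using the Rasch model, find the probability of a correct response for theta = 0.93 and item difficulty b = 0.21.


theta - b = 0.93 - 0.21 = 0.72
exp(-(theta - b)) = exp(-0.72) = 0.4868
P = 1 / (1 + 0.4868)
P = 0.6726

0.6726


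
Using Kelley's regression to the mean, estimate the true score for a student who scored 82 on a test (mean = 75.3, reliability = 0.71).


T_est = rxx * X + (1 - rxx) * mean
T_est = 0.71 * 82 + 0.29 * 75.3
T_est = 58.22 + 21.837
T_est = 80.057

80.057


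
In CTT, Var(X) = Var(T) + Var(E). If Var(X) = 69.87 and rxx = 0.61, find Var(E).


var_true = rxx * var_obs = 0.61 * 69.87 = 42.6207
var_error = var_obs - var_true
var_error = 69.87 - 42.6207
var_error = 27.2493

27.2493


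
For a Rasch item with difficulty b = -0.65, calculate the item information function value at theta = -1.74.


P = 1/(1+exp(-(-1.74--0.65))) = 0.2516
I = P*(1-P) = 0.2516 * 0.7484
I = 0.1883

0.1883


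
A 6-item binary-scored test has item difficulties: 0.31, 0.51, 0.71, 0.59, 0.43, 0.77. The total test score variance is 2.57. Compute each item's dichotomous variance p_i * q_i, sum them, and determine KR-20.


For each item, compute p_i * q_i:
  Item 1: 0.31 * 0.69 = 0.2139
  Item 2: 0.51 * 0.49 = 0.2499
  Item 3: 0.71 * 0.29 = 0.2059
  Item 4: 0.59 * 0.41 = 0.2419
  Item 5: 0.43 * 0.57 = 0.2451
  Item 6: 0.77 * 0.23 = 0.1771
Sum(p_i * q_i) = 0.2139 + 0.2499 + 0.2059 + 0.2419 + 0.2451 + 0.1771 = 1.3338
KR-20 = (k/(k-1)) * (1 - Sum(p_i*q_i) / Var_total)
= (6/5) * (1 - 1.3338/2.57)
= 1.2 * 0.481
KR-20 = 0.5772

0.5772


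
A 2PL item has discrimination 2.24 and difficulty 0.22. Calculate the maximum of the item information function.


For 2PL, max info at theta = b = 0.22
I_max = a^2 / 4 = 2.24^2 / 4
= 5.0176 / 4
I_max = 1.2544

1.2544


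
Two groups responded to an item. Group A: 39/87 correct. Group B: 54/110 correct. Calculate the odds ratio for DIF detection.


Odds_A = 39/48 = 0.8125
Odds_B = 54/56 = 0.9643
OR = Odds_A / Odds_B = 0.8125 / 0.9643
Exactly, OR = (39 * 56) / (48 * 54) = 2184 / 2592
OR = 0.8426

0.8426


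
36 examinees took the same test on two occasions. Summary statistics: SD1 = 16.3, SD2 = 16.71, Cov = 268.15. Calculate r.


r = cov(X,Y) / (SD_X * SD_Y)
r = 268.15 / (16.3 * 16.71)
r = 268.15 / 272.373
r = 0.9845

0.9845


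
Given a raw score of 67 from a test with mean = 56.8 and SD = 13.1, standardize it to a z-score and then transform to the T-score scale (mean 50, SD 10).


z = (X - mean) / SD = (67 - 56.8) / 13.1
z = 10.2 / 13.1
z = 0.7786
T-score = T = 50 + 10z
Carry z at full precision (z = 10.2 / 13.1) into the conversion:
T-score = 50 + 10 * (10.2 / 13.1) = 50 + 102 / 13.1
T-score = 50 + 7.7863
T-score = 57.7863

57.7863


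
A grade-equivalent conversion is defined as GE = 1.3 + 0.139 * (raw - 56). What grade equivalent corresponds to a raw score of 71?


raw - median = 71 - 56 = 15
slope * diff = 0.139 * 15 = 2.085
GE = 1.3 + 2.085
GE = 3.385

3.385


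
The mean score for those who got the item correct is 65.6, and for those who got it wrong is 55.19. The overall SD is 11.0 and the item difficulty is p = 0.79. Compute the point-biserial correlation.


q = 1 - p = 0.21
rpb = ((M1 - M0) / SD) * sqrt(p * q)
rpb = ((65.6 - 55.19) / 11.0) * sqrt(0.79 * 0.21)
rpb = 0.3855

0.3855


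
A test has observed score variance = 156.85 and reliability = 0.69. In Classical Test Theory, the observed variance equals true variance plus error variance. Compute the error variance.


var_true = rxx * var_obs = 0.69 * 156.85 = 108.2265
var_error = var_obs - var_true
var_error = 156.85 - 108.2265
var_error = 48.6235

48.6235


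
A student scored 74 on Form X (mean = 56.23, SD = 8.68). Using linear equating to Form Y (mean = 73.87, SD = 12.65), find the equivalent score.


slope = SD_Y / SD_X = 12.65 / 8.68 ~ 1.4574
intercept = mean_Y - slope * mean_X = 73.87 - (12.65 / 8.68) * 56.23 ~ -8.0781
Y = slope * X + intercept. To avoid rounding drift from the rounded slope/intercept, evaluate the equivalent form Y = mean_Y + SD_Y * (X - mean_X) / SD_X at full precision:
Y = 73.87 + 12.65 * (74 - 56.23) / 8.68
Y = 73.87 + 12.65 * 17.77 / 8.68
Y = 73.87 + 224.7905 / 8.68
Y = 73.87 + 25.8975
Y = 99.7675

99.7675


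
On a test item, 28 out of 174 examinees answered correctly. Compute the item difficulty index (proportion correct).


Item difficulty p = number correct / total examinees
p = 28 / 174
p = 0.1609

0.1609


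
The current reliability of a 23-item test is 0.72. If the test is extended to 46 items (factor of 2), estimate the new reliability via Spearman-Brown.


r_new = (n * rxx) / (1 + (n-1) * rxx)
r_new = (2 * 0.72) / (1 + 1 * 0.72)
r_new = 1.44 / 1.72
r_new = 0.8372

0.8372


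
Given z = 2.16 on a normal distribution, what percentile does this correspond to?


CDF(z) = 0.5 * (1 + erf(z/sqrt(2)))
erf(1.5274) = 0.9692
CDF = 0.9846
Percentile rank = 0.9846 * 100 = 98.46

98.46


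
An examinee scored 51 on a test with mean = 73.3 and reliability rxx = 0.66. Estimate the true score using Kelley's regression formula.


T_est = rxx * X + (1 - rxx) * mean
T_est = 0.66 * 51 + 0.34 * 73.3
T_est = 33.66 + 24.922
T_est = 58.582

58.582


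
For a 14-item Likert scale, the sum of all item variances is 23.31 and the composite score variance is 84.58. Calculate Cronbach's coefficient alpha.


alpha = (k/(k-1)) * (1 - sum(si^2)/s_total^2)
= (14/13) * (1 - 23.31/84.58)
alpha = 0.7801

0.7801


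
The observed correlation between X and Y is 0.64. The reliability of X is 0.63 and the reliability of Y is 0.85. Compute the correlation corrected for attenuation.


r_corrected = rxy / sqrt(rxx * ryy)
= 0.64 / sqrt(0.63 * 0.85)
= 0.64 / sqrt(0.5355)
= 0.64 / 0.731779
r_corrected = 0.8746

0.8746


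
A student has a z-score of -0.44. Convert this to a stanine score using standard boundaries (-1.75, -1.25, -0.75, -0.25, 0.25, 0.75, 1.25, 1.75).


Stanine boundaries: [-1.75, -1.25, -0.75, -0.25, 0.25, 0.75, 1.25, 1.75]
z = -0.44
Check each boundary:
  z >= -1.75 -> could be stanine 2
  z >= -1.25 -> could be stanine 3
  z >= -0.75 -> could be stanine 4
  z < -0.25
  z < 0.25
  z < 0.75
  z < 1.25
  z < 1.75
Highest qualifying boundary gives stanine = 4

4


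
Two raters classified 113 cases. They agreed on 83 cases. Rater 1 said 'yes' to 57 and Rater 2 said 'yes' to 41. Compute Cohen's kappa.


P_o = 83/113 = 0.734513
P_e = (57*41 + 56*72) / 12769 = 0.498786
kappa = (P_o - P_e) / (1 - P_e)
kappa = (0.734513 - 0.498786) / (1 - 0.498786)
kappa = 0.4703

0.4703


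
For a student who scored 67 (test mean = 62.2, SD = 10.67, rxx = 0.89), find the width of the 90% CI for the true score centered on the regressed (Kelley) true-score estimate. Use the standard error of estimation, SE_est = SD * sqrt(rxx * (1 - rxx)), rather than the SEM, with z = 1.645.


True score estimate = 0.89*67 + 0.11*62.2 = 66.472
SE_est = SD * sqrt(rxx * (1 - rxx)) = 10.67 * sqrt(0.89 * 0.11) = 10.67 * sqrt(0.0979) = 3.338534
CI = T_est +/- z * SE_est, so width = 2 * z * SE_est = 2 * 1.645 * 3.338534
Width = 10.9838

10.9838


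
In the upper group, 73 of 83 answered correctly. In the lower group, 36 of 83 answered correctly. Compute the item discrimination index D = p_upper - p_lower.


p_upper = 73/83 = 0.8795
p_lower = 36/83 = 0.4337
D = 0.8795 - 0.4337 = 0.4458

0.4458


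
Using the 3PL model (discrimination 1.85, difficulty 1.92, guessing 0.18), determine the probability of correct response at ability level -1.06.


logit = 1.85*(-1.06 - 1.92) = -5.513
P* = 1/(1 + exp(--5.513)) = 0.004
P = 0.18 + (1 - 0.18) * 0.004
P = 0.1833

0.1833


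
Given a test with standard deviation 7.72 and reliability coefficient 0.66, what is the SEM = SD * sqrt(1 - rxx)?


SEM = SD * sqrt(1 - rxx)
SEM = 7.72 * sqrt(1 - 0.66)
SEM = 7.72 * sqrt(0.34) = 7.72 * 0.583095
SEM = 4.5015

4.5015


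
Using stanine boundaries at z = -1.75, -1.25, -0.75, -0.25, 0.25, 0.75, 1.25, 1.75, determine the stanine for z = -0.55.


Stanine boundaries: [-1.75, -1.25, -0.75, -0.25, 0.25, 0.75, 1.25, 1.75]
z = -0.55
Check each boundary:
  z >= -1.75 -> could be stanine 2
  z >= -1.25 -> could be stanine 3
  z >= -0.75 -> could be stanine 4
  z < -0.25
  z < 0.25
  z < 0.75
  z < 1.25
  z < 1.75
Highest qualifying boundary gives stanine = 4

4


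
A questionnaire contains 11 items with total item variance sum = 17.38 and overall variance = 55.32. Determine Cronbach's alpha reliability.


alpha = (k/(k-1)) * (1 - sum(si^2)/s_total^2)
= (11/10) * (1 - 17.38/55.32)
alpha = 0.7544

0.7544


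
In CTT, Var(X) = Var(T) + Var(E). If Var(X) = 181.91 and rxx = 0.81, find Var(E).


var_true = rxx * var_obs = 0.81 * 181.91 = 147.3471
var_error = var_obs - var_true
var_error = 181.91 - 147.3471
var_error = 34.5629

34.5629


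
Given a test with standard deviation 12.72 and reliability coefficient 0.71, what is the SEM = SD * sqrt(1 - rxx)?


SEM = SD * sqrt(1 - rxx)
SEM = 12.72 * sqrt(1 - 0.71)
SEM = 12.72 * sqrt(0.29) = 12.72 * 0.538516
SEM = 6.8499

6.8499


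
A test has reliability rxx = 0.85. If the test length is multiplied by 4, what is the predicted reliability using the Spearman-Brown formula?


r_new = (n * rxx) / (1 + (n-1) * rxx)
r_new = (4 * 0.85) / (1 + 3 * 0.85)
r_new = 3.4 / 3.55
r_new = 0.9577

0.9577


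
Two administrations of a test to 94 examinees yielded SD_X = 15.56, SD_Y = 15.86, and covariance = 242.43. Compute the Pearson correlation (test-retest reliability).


r = cov(X,Y) / (SD_X * SD_Y)
r = 242.43 / (15.56 * 15.86)
r = 242.43 / 246.7816
r = 0.9824

0.9824


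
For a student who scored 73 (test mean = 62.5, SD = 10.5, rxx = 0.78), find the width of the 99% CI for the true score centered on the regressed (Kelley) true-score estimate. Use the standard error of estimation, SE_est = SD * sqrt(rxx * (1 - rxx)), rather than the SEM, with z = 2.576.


True score estimate = 0.78*73 + 0.22*62.5 = 70.69
SE_est = SD * sqrt(rxx * (1 - rxx)) = 10.5 * sqrt(0.78 * 0.22) = 10.5 * sqrt(0.1716) = 4.349586
CI = T_est +/- z * SE_est, so width = 2 * z * SE_est = 2 * 2.576 * 4.349586
Width = 22.4091

22.4091


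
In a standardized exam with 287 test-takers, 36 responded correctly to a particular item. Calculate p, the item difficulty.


Item difficulty p = number correct / total examinees
p = 36 / 287
p = 0.1254

0.1254


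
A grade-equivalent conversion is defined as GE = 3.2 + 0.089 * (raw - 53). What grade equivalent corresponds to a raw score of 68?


raw - median = 68 - 53 = 15
slope * diff = 0.089 * 15 = 1.335
GE = 3.2 + 1.335
GE = 4.535

4.535


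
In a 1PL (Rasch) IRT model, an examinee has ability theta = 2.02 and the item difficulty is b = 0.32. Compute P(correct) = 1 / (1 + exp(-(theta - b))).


theta - b = 2.02 - 0.32 = 1.7
exp(-(theta - b)) = exp(-1.7) = 0.1827
P = 1 / (1 + 0.1827)
P = 0.8455

0.8455


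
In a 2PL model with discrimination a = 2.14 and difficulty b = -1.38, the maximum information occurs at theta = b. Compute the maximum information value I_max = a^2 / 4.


For 2PL, max info at theta = b = -1.38
I_max = a^2 / 4 = 2.14^2 / 4
= 4.5796 / 4
I_max = 1.1449

1.1449


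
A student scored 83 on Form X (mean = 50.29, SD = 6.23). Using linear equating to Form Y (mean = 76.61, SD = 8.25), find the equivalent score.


slope = SD_Y / SD_X = 8.25 / 6.23 ~ 1.3242
intercept = mean_Y - slope * mean_X = 76.61 - (8.25 / 6.23) * 50.29 ~ 10.0141
Y = slope * X + intercept. To avoid rounding drift from the rounded slope/intercept, evaluate the equivalent form Y = mean_Y + SD_Y * (X - mean_X) / SD_X at full precision:
Y = 76.61 + 8.25 * (83 - 50.29) / 6.23
Y = 76.61 + 8.25 * 32.71 / 6.23
Y = 76.61 + 269.8575 / 6.23
Y = 76.61 + 43.3158
Y = 119.9258

119.9258


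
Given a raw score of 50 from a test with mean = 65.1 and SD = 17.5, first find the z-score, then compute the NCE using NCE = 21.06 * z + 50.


z = (X - mean) / SD = (50 - 65.1) / 17.5
z = -15.1 / 17.5
z = -0.8629
NCE = NCE = 21.06z + 50
Carry z at full precision (z = -15.1 / 17.5) into the conversion:
NCE = 21.06 * (-15.1 / 17.5) + 50 = -318.006 / 17.5 + 50
NCE = -18.1718 + 50
NCE = 31.8282

31.8282


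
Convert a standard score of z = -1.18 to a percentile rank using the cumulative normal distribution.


CDF(z) = 0.5 * (1 + erf(z/sqrt(2)))
erf(-0.8344) = -0.762
CDF = 0.119
Percentile rank = 0.119 * 100 = 11.9

11.9


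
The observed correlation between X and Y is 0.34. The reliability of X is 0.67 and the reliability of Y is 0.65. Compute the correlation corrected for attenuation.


r_corrected = rxy / sqrt(rxx * ryy)
= 0.34 / sqrt(0.67 * 0.65)
= 0.34 / sqrt(0.4355)
= 0.34 / 0.659924
r_corrected = 0.5152

0.5152


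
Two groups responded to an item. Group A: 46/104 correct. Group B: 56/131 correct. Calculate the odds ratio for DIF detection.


Odds_A = 46/58 = 0.7931
Odds_B = 56/75 = 0.7467
OR = Odds_A / Odds_B = 0.7931 / 0.7467
Exactly, OR = (46 * 75) / (58 * 56) = 3450 / 3248
OR = 1.0622

1.0622


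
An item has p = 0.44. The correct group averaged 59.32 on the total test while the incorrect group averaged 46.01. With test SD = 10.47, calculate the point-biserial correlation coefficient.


q = 1 - p = 0.56
rpb = ((M1 - M0) / SD) * sqrt(p * q)
rpb = ((59.32 - 46.01) / 10.47) * sqrt(0.44 * 0.56)
rpb = 0.631

0.631


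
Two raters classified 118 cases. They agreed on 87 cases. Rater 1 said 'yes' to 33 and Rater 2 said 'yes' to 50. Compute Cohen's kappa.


P_o = 87/118 = 0.737288
P_e = (33*50 + 85*68) / 13924 = 0.533611
kappa = (P_o - P_e) / (1 - P_e)
kappa = (0.737288 - 0.533611) / (1 - 0.533611)
kappa = 0.4367

0.4367


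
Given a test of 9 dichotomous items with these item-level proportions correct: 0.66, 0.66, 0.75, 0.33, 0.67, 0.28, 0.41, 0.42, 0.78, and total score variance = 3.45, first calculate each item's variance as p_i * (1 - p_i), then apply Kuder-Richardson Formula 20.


For each item, compute p_i * q_i:
  Item 1: 0.66 * 0.34 = 0.2244
  Item 2: 0.66 * 0.34 = 0.2244
  Item 3: 0.75 * 0.25 = 0.1875
  Item 4: 0.33 * 0.67 = 0.2211
  Item 5: 0.67 * 0.33 = 0.2211
  Item 6: 0.28 * 0.72 = 0.2016
  Item 7: 0.41 * 0.59 = 0.2419
  Item 8: 0.42 * 0.58 = 0.2436
  Item 9: 0.78 * 0.22 = 0.1716
Sum(p_i * q_i) = 0.2244 + 0.2244 + 0.1875 + 0.2211 + 0.2211 + 0.2016 + 0.2419 + 0.2436 + 0.1716 = 1.9372
KR-20 = (k/(k-1)) * (1 - Sum(p_i*q_i) / Var_total)
= (9/8) * (1 - 1.9372/3.45)
= 1.125 * 0.4385
KR-20 = 0.4933

0.4933


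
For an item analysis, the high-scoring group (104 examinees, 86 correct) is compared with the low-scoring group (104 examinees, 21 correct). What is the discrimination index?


p_upper = 86/104 = 0.8269
p_lower = 21/104 = 0.2019
D = 0.8269 - 0.2019 = 0.625

0.625


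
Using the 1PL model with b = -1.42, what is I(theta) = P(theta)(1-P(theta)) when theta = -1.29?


P = 1/(1+exp(-(-1.29--1.42))) = 0.5325
I = P*(1-P) = 0.5325 * 0.4675
I = 0.2489

0.2489


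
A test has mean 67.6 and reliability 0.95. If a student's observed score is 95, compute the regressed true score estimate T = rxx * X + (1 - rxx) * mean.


T_est = rxx * X + (1 - rxx) * mean
T_est = 0.95 * 95 + 0.05 * 67.6
T_est = 90.25 + 3.38
T_est = 93.63

93.63


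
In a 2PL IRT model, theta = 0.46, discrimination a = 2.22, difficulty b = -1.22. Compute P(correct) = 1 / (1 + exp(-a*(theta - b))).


a*(theta - b) = 2.22 * (0.46 - -1.22) = 3.7296
exp(-3.7296) = 0.024
P = 1 / (1 + 0.024)
P = 0.9766

0.9766


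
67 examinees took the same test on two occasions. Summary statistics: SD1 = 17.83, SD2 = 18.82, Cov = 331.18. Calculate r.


r = cov(X,Y) / (SD_X * SD_Y)
r = 331.18 / (17.83 * 18.82)
r = 331.18 / 335.5606
r = 0.9869

0.9869


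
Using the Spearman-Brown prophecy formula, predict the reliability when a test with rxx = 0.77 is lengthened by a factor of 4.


r_new = (n * rxx) / (1 + (n-1) * rxx)
r_new = (4 * 0.77) / (1 + 3 * 0.77)
r_new = 3.08 / 3.31
r_new = 0.9305

0.9305


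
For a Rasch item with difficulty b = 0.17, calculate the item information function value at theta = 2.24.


P = 1/(1+exp(-(2.24-0.17))) = 0.888
I = P*(1-P) = 0.888 * 0.112
I = 0.0995

0.0995


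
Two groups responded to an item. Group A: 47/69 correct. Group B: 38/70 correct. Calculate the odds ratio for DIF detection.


Odds_A = 47/22 = 2.1364
Odds_B = 38/32 = 1.1875
OR = Odds_A / Odds_B = 2.1364 / 1.1875
Exactly, OR = (47 * 32) / (22 * 38) = 1504 / 836
OR = 1.799

1.799


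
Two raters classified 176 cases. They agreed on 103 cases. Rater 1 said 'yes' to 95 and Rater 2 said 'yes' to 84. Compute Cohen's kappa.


P_o = 103/176 = 0.585227
P_e = (95*84 + 81*92) / 30976 = 0.498192
kappa = (P_o - P_e) / (1 - P_e)
kappa = (0.585227 - 0.498192) / (1 - 0.498192)
kappa = 0.1734

0.1734


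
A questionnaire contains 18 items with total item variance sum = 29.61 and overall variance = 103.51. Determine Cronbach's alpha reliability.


alpha = (k/(k-1)) * (1 - sum(si^2)/s_total^2)
= (18/17) * (1 - 29.61/103.51)
alpha = 0.7559

0.7559


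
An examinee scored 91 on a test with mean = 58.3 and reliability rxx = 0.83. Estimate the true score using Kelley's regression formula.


T_est = rxx * X + (1 - rxx) * mean
T_est = 0.83 * 91 + 0.17 * 58.3
T_est = 75.53 + 9.911
T_est = 85.441

85.441


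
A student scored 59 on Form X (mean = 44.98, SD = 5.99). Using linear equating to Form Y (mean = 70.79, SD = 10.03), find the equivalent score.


slope = SD_Y / SD_X = 10.03 / 5.99 ~ 1.6745
intercept = mean_Y - slope * mean_X = 70.79 - (10.03 / 5.99) * 44.98 ~ -4.5271
Y = slope * X + intercept. To avoid rounding drift from the rounded slope/intercept, evaluate the equivalent form Y = mean_Y + SD_Y * (X - mean_X) / SD_X at full precision:
Y = 70.79 + 10.03 * (59 - 44.98) / 5.99
Y = 70.79 + 10.03 * 14.02 / 5.99
Y = 70.79 + 140.6206 / 5.99
Y = 70.79 + 23.4759
Y = 94.2659

94.2659


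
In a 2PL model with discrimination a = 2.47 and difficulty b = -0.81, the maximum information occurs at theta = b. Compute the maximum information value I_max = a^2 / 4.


For 2PL, max info at theta = b = -0.81
I_max = a^2 / 4 = 2.47^2 / 4
= 6.1009 / 4
I_max = 1.5252

1.5252


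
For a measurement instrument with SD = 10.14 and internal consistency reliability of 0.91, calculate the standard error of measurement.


SEM = SD * sqrt(1 - rxx)
SEM = 10.14 * sqrt(1 - 0.91)
SEM = 10.14 * sqrt(0.09) = 10.14 * 0.3
SEM = 3.042

3.042


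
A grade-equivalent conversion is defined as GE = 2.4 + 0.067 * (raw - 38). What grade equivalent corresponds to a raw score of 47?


raw - median = 47 - 38 = 9
slope * diff = 0.067 * 9 = 0.603
GE = 2.4 + 0.603
GE = 3.003

3.003


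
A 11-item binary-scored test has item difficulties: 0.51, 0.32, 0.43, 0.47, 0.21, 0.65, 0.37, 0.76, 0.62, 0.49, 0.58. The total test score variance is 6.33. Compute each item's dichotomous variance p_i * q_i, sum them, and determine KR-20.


For each item, compute p_i * q_i:
  Item 1: 0.51 * 0.49 = 0.2499
  Item 2: 0.32 * 0.68 = 0.2176
  Item 3: 0.43 * 0.57 = 0.2451
  Item 4: 0.47 * 0.53 = 0.2491
  Item 5: 0.21 * 0.79 = 0.1659
  Item 6: 0.65 * 0.35 = 0.2275
  Item 7: 0.37 * 0.63 = 0.2331
  Item 8: 0.76 * 0.24 = 0.1824
  Item 9: 0.62 * 0.38 = 0.2356
  Item 10: 0.49 * 0.51 = 0.2499
  Item 11: 0.58 * 0.42 = 0.2436
Sum(p_i * q_i) = 0.2499 + 0.2176 + 0.2451 + 0.2491 + 0.1659 + 0.2275 + 0.2331 + 0.1824 + 0.2356 + 0.2499 + 0.2436 = 2.4997
KR-20 = (k/(k-1)) * (1 - Sum(p_i*q_i) / Var_total)
= (11/10) * (1 - 2.4997/6.33)
= 1.1 * 0.6051
KR-20 = 0.6656

0.6656
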